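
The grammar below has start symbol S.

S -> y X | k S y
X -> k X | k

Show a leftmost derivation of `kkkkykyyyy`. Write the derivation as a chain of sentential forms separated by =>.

S => kSy   [S -> k S y]
kSy => kkSyy   [S -> k S y]
kkSyy => kkkSyyy   [S -> k S y]
kkkSyyy => kkkkSyyyy   [S -> k S y]
kkkkSyyyy => kkkkyXyyyy   [S -> y X]
kkkkyXyyyy => kkkkykyyyy   [X -> k]

S => kSy => kkSyy => kkkSyyy => kkkkSyyyy => kkkkyXyyyy => kkkkykyyyy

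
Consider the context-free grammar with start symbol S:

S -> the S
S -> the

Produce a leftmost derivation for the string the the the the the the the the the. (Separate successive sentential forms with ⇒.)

S ⇒ the S ⇒ the the S ⇒ the the the S ⇒ the the the the S ⇒ the the the the the S ⇒ the the the the the the S ⇒ the the the the the the the S ⇒ the the the the the the the the S ⇒ the the the the the the the the the

S ⇒ the S   [S -> the S]
the S ⇒ the the S   [S -> the S]
the the S ⇒ the the the S   [S -> the S]
the the the S ⇒ the the the the S   [S -> the S]
the the the the S ⇒ the the the the the S   [S -> the S]
the the the the the S ⇒ the the the the the the S   [S -> the S]
the the the the the the S ⇒ the the the the the the the S   [S -> the S]
the the the the the the the S ⇒ the the the the the the the the S   [S -> the S]
the the the the the the the the S ⇒ the the the the the the the the the   [S -> the]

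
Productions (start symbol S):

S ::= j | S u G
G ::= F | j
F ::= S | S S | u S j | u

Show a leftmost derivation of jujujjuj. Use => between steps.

S => SuG   [S ::= S u G]
SuG => SuGuG   [S ::= S u G]
SuGuG => SuGuGuG   [S ::= S u G]
SuGuGuG => juGuGuG   [S ::= j]
juGuGuG => jujuGuG   [G ::= j]
jujuGuG => jujuFuG   [G ::= F]
jujuFuG => jujuSSuG   [F ::= S S]
jujuSSuG => jujujSuG   [S ::= j]
jujujSuG => jujujjuG   [S ::= j]
jujujjuG => jujujjuF   [G ::= F]
jujujjuF => jujujjuS   [F ::= S]
jujujjuS => jujujjuj   [S ::= j]

S=>SuG=>SuGuG=>SuGuGuG=>juGuGuG=>jujuGuG=>jujuFuG=>jujuSSuG=>jujujSuG=>jujujjuG=>jujujjuF=>jujujjuS=>jujujjuj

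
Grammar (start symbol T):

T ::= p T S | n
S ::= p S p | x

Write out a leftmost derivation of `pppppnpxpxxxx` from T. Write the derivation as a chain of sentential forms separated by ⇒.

T ⇒ pTS   [T ::= p T S]
pTS ⇒ ppTSS   [T ::= p T S]
ppTSS ⇒ pppTSSS   [T ::= p T S]
pppTSSS ⇒ ppppTSSSS   [T ::= p T S]
ppppTSSSS ⇒ pppppTSSSSS   [T ::= p T S]
pppppTSSSSS ⇒ pppppnSSSSS   [T ::= n]
pppppnSSSSS ⇒ pppppnpSpSSSS   [S ::= p S p]
pppppnpSpSSSS ⇒ pppppnpxpSSSS   [S ::= x]
pppppnpxpSSSS ⇒ pppppnpxpxSSS   [S ::= x]
pppppnpxpxSSS ⇒ pppppnpxpxxSS   [S ::= x]
pppppnpxpxxSS ⇒ pppppnpxpxxxS   [S ::= x]
pppppnpxpxxxS ⇒ pppppnpxpxxxx   [S ::= x]

T ⇒ pTS ⇒ ppTSS ⇒ pppTSSS ⇒ ppppTSSSS ⇒ pppppTSSSSS ⇒ pppppnSSSSS ⇒ pppppnpSpSSSS ⇒ pppppnpxpSSSS ⇒ pppppnpxpxSSS ⇒ pppppnpxpxxSS ⇒ pppppnpxpxxxS ⇒ pppppnpxpxxxx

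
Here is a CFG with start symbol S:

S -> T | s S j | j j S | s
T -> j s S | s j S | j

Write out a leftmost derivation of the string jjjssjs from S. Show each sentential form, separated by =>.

S => jjS   [S -> j j S]
jjS => jjT   [S -> T]
jjT => jjjsS   [T -> j s S]
jjjsS => jjjsT   [S -> T]
jjjsT => jjjssjS   [T -> s j S]
jjjssjS => jjjssjs   [S -> s]

S=>jjS=>jjT=>jjjsS=>jjjsT=>jjjssjS=>jjjssjs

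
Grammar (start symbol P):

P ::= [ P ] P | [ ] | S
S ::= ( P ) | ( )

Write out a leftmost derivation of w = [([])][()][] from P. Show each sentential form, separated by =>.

P => [P]P => [S]P => [(P)]P => [([])]P => [([])][P]P => [([])][S]P => [([])][()]P => [([])][()][]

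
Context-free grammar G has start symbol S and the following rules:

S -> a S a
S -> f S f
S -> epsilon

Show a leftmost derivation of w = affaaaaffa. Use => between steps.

S => aSa   [S -> a S a]
aSa => afSfa   [S -> f S f]
afSfa => affSffa   [S -> f S f]
affSffa => affaSaffa   [S -> a S a]
affaSaffa => affaaSaaffa   [S -> a S a]
affaaSaaffa => affaaaaffa   [S -> epsilon]

S => aSa => afSfa => affSffa => affaSaffa => affaaSaaffa => affaaaaffa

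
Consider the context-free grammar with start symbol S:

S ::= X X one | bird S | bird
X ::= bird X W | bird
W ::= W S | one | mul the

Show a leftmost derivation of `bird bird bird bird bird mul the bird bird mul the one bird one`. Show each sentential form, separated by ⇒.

S ⇒ bird S   [S ::= bird S]
bird S ⇒ bird X X one   [S ::= X X one]
bird X X one ⇒ bird bird X W X one   [X ::= bird X W]
bird bird X W X one ⇒ bird bird bird X W W X one   [X ::= bird X W]
bird bird bird X W W X one ⇒ bird bird bird bird X W W W X one   [X ::= bird X W]
bird bird bird bird X W W W X one ⇒ bird bird bird bird bird W W W X one   [X ::= bird]
bird bird bird bird bird W W W X one ⇒ bird bird bird bird bird W S W W X one   [W ::= W S]
bird bird bird bird bird W S W W X one ⇒ bird bird bird bird bird W S S W W X one   [W ::= W S]
bird bird bird bird bird W S S W W X one ⇒ bird bird bird bird bird mul the S S W W X one   [W ::= mul the]
bird bird bird bird bird mul the S S W W X one ⇒ bird bird bird bird bird mul the bird S W W X one   [S ::= bird]
bird bird bird bird bird mul the bird S W W X one ⇒ bird bird bird bird bird mul the bird bird W W X one   [S ::= bird]
bird bird bird bird bird mul the bird bird W W X one ⇒ bird bird bird bird bird mul the bird bird mul the W X one   [W ::= mul the]
bird bird bird bird bird mul the bird bird mul the W X one ⇒ bird bird bird bird bird mul the bird bird mul the one X one   [W ::= one]
bird bird bird bird bird mul the bird bird mul the one X one ⇒ bird bird bird bird bird mul the bird bird mul the one bird one   [X ::= bird]

S ⇒ bird S ⇒ bird X X one ⇒ bird bird X W X one ⇒ bird bird bird X W W X one ⇒ bird bird bird bird X W W W X one ⇒ bird bird bird bird bird W W W X one ⇒ bird bird bird bird bird W S W W X one ⇒ bird bird bird bird bird W S S W W X one ⇒ bird bird bird bird bird mul the S S W W X one ⇒ bird bird bird bird bird mul the bird S W W X one ⇒ bird bird bird bird bird mul the bird bird W W X one ⇒ bird bird bird bird bird mul the bird bird mul the W X one ⇒ bird bird bird bird bird mul the bird bird mul the one X one ⇒ bird bird bird bird bird mul the bird bird mul the one bird one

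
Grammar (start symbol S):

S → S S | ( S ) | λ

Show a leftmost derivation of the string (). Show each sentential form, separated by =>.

S => SS   [S → S S]
SS => SSS   [S → S S]
SSS => SSSS   [S → S S]
SSSS => SSSSS   [S → S S]
SSSSS => (S)SSSS   [S → ( S )]
(S)SSSS => ()SSSS   [S → λ]
()SSSS => ()SSS   [S → λ]
()SSS => ()SS   [S → λ]
()SS => ()S   [S → λ]
()S => ()   [S → λ]

S=>SS=>SSS=>SSSS=>SSSSS=>(S)SSSS=>()SSSS=>()SSS=>()SS=>()S=>()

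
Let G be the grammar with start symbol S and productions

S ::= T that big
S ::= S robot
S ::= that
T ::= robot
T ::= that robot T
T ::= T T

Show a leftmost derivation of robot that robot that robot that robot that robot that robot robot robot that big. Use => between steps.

S => T that big   [S ::= T that big]
T that big => T T that big   [T ::= T T]
T T that big => T T T that big   [T ::= T T]
T T T that big => robot T T that big   [T ::= robot]
robot T T that big => robot that robot T T that big   [T ::= that robot T]
robot that robot T T that big => robot that robot that robot T T that big   [T ::= that robot T]
robot that robot that robot T T that big => robot that robot that robot that robot T T that big   [T ::= that robot T]
robot that robot that robot that robot T T that big => robot that robot that robot that robot that robot T T that big   [T ::= that robot T]
robot that robot that robot that robot that robot T T that big => robot that robot that robot that robot that robot that robot T T that big   [T ::= that robot T]
robot that robot that robot that robot that robot that robot T T that big => robot that robot that robot that robot that robot that robot robot T that big   [T ::= robot]
robot that robot that robot that robot that robot that robot robot T that big => robot that robot that robot that robot that robot that robot robot robot that big   [T ::= robot]

S => T that big => T T that big => T T T that big => robot T T that big => robot that robot T T that big => robot that robot that robot T T that big => robot that robot that robot that robot T T that big => robot that robot that robot that robot that robot T T that big => robot that robot that robot that robot that robot that robot T T that big => robot that robot that robot that robot that robot that robot robot T that big => robot that robot that robot that robot that robot that robot robot robot that big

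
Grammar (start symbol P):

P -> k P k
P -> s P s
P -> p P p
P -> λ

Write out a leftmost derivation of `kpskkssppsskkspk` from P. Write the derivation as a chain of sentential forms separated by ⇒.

P⇒kPk⇒kpPpk⇒kpsPspk⇒kpskPkspk⇒kpskkPkkspk⇒kpskksPskkspk⇒kpskkssPsskkspk⇒kpskksspPpsskkspk⇒kpskkssppsskkspk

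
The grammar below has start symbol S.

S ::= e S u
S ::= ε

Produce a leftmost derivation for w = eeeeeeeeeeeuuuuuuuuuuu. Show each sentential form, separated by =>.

S => eSu => eeSuu => eeeSuuu => eeeeSuuuu => eeeeeSuuuuu => eeeeeeSuuuuuu => eeeeeeeSuuuuuuu => eeeeeeeeSuuuuuuuu => eeeeeeeeeSuuuuuuuuu => eeeeeeeeeeSuuuuuuuuuu => eeeeeeeeeeeSuuuuuuuuuuu => eeeeeeeeeeeuuuuuuuuuuu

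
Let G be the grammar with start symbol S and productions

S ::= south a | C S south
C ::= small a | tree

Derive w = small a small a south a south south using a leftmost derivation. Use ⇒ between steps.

S ⇒ C S south   [S ::= C S south]
C S south ⇒ small a S south   [C ::= small a]
small a S south ⇒ small a C S south south   [S ::= C S south]
small a C S south south ⇒ small a small a S south south   [C ::= small a]
small a small a S south south ⇒ small a small a south a south south   [S ::= south a]

S ⇒ C S south ⇒ small a S south ⇒ small a C S south south ⇒ small a small a S south south ⇒ small a small a south a south south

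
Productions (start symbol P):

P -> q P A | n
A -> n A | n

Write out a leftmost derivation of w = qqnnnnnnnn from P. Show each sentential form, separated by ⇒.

P ⇒ qPA   [P -> q P A]
qPA ⇒ qqPAA   [P -> q P A]
qqPAA ⇒ qqnAA   [P -> n]
qqnAA ⇒ qqnnAA   [A -> n A]
qqnnAA ⇒ qqnnnAA   [A -> n A]
qqnnnAA ⇒ qqnnnnA   [A -> n]
qqnnnnA ⇒ qqnnnnnA   [A -> n A]
qqnnnnnA ⇒ qqnnnnnnA   [A -> n A]
qqnnnnnnA ⇒ qqnnnnnnnA   [A -> n A]
qqnnnnnnnA ⇒ qqnnnnnnnn   [A -> n]

P⇒qPA⇒qqPAA⇒qqnAA⇒qqnnAA⇒qqnnnAA⇒qqnnnnA⇒qqnnnnnA⇒qqnnnnnnA⇒qqnnnnnnnA⇒qqnnnnnnnn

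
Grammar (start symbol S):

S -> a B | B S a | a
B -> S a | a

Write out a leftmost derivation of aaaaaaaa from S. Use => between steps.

S=>aB=>aSa=>aaBa=>aaSaa=>aaBSaaa=>aaaSaaa=>aaaaBaaa=>aaaaaaaa

S => aB   [S -> a B]
aB => aSa   [B -> S a]
aSa => aaBa   [S -> a B]
aaBa => aaSaa   [B -> S a]
aaSaa => aaBSaaa   [S -> B S a]
aaBSaaa => aaaSaaa   [B -> a]
aaaSaaa => aaaaBaaa   [S -> a B]
aaaaBaaa => aaaaaaaa   [B -> a]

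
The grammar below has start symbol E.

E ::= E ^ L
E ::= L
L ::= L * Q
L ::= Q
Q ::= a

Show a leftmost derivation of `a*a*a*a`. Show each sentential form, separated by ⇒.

E ⇒ L ⇒ L*Q ⇒ L*Q*Q ⇒ L*Q*Q*Q ⇒ Q*Q*Q*Q ⇒ a*Q*Q*Q ⇒ a*a*Q*Q ⇒ a*a*a*Q ⇒ a*a*a*a

E ⇒ L   [E ::= L]
L ⇒ L*Q   [L ::= L * Q]
L*Q ⇒ L*Q*Q   [L ::= L * Q]
L*Q*Q ⇒ L*Q*Q*Q   [L ::= L * Q]
L*Q*Q*Q ⇒ Q*Q*Q*Q   [L ::= Q]
Q*Q*Q*Q ⇒ a*Q*Q*Q   [Q ::= a]
a*Q*Q*Q ⇒ a*a*Q*Q   [Q ::= a]
a*a*Q*Q ⇒ a*a*a*Q   [Q ::= a]
a*a*a*Q ⇒ a*a*a*a   [Q ::= a]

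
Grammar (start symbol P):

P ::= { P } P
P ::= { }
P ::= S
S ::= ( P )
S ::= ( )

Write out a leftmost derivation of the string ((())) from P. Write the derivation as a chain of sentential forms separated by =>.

P=>S=>(P)=>(S)=>((P))=>((S))=>((()))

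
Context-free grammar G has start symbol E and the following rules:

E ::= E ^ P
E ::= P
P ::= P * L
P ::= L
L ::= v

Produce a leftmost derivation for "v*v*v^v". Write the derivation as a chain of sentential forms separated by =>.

E => E^P => P^P => P*L^P => P*L*L^P => L*L*L^P => v*L*L^P => v*v*L^P => v*v*v^P => v*v*v^L => v*v*v^v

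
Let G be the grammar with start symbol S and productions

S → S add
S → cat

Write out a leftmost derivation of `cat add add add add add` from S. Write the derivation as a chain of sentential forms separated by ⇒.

S ⇒ S add ⇒ S add add ⇒ S add add add ⇒ S add add add add ⇒ S add add add add add ⇒ cat add add add add add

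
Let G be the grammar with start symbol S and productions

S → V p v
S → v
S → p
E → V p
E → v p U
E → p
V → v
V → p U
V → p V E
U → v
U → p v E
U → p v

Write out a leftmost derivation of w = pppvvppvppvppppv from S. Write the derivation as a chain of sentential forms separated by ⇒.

S ⇒ Vpv ⇒ pVEpv ⇒ ppUEpv ⇒ pppvEEpv ⇒ pppvvpUEpv ⇒ pppvvppvEpv ⇒ pppvvppvVppv ⇒ pppvvppvpVEppv ⇒ pppvvppvppVEEppv ⇒ pppvvppvppvEEppv ⇒ pppvvppvppvpEppv ⇒ pppvvppvppvppppv

S ⇒ Vpv   [S → V p v]
Vpv ⇒ pVEpv   [V → p V E]
pVEpv ⇒ ppUEpv   [V → p U]
ppUEpv ⇒ pppvEEpv   [U → p v E]
pppvEEpv ⇒ pppvvpUEpv   [E → v p U]
pppvvpUEpv ⇒ pppvvppvEpv   [U → p v]
pppvvppvEpv ⇒ pppvvppvVppv   [E → V p]
pppvvppvVppv ⇒ pppvvppvpVEppv   [V → p V E]
pppvvppvpVEppv ⇒ pppvvppvppVEEppv   [V → p V E]
pppvvppvppVEEppv ⇒ pppvvppvppvEEppv   [V → v]
pppvvppvppvEEppv ⇒ pppvvppvppvpEppv   [E → p]
pppvvppvppvpEppv ⇒ pppvvppvppvppppv   [E → p]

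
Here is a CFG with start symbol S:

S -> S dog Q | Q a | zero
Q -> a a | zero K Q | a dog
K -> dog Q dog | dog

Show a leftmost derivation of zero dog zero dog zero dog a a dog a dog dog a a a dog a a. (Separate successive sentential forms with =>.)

S => S dog Q => Q a dog Q => zero K Q a dog Q => zero dog Q dog Q a dog Q => zero dog zero K Q dog Q a dog Q => zero dog zero dog Q dog Q dog Q a dog Q => zero dog zero dog zero K Q dog Q dog Q a dog Q => zero dog zero dog zero dog Q dog Q dog Q a dog Q => zero dog zero dog zero dog a a dog Q dog Q a dog Q => zero dog zero dog zero dog a a dog a dog dog Q a dog Q => zero dog zero dog zero dog a a dog a dog dog a a a dog Q => zero dog zero dog zero dog a a dog a dog dog a a a dog a a

S => S dog Q   [S -> S dog Q]
S dog Q => Q a dog Q   [S -> Q a]
Q a dog Q => zero K Q a dog Q   [Q -> zero K Q]
zero K Q a dog Q => zero dog Q dog Q a dog Q   [K -> dog Q dog]
zero dog Q dog Q a dog Q => zero dog zero K Q dog Q a dog Q   [Q -> zero K Q]
zero dog zero K Q dog Q a dog Q => zero dog zero dog Q dog Q dog Q a dog Q   [K -> dog Q dog]
zero dog zero dog Q dog Q dog Q a dog Q => zero dog zero dog zero K Q dog Q dog Q a dog Q   [Q -> zero K Q]
zero dog zero dog zero K Q dog Q dog Q a dog Q => zero dog zero dog zero dog Q dog Q dog Q a dog Q   [K -> dog]
zero dog zero dog zero dog Q dog Q dog Q a dog Q => zero dog zero dog zero dog a a dog Q dog Q a dog Q   [Q -> a a]
zero dog zero dog zero dog a a dog Q dog Q a dog Q => zero dog zero dog zero dog a a dog a dog dog Q a dog Q   [Q -> a dog]
zero dog zero dog zero dog a a dog a dog dog Q a dog Q => zero dog zero dog zero dog a a dog a dog dog a a a dog Q   [Q -> a a]
zero dog zero dog zero dog a a dog a dog dog a a a dog Q => zero dog zero dog zero dog a a dog a dog dog a a a dog a a   [Q -> a a]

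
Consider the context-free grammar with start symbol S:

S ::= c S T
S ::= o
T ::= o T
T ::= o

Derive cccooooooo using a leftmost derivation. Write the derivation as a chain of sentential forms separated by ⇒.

S ⇒ cST   [S ::= c S T]
cST ⇒ ccSTT   [S ::= c S T]
ccSTT ⇒ cccSTTT   [S ::= c S T]
cccSTTT ⇒ cccoTTT   [S ::= o]
cccoTTT ⇒ cccooTTT   [T ::= o T]
cccooTTT ⇒ cccoooTTT   [T ::= o T]
cccoooTTT ⇒ cccooooTTT   [T ::= o T]
cccooooTTT ⇒ cccoooooTT   [T ::= o]
cccoooooTT ⇒ cccooooooT   [T ::= o]
cccooooooT ⇒ cccooooooo   [T ::= o]

S⇒cST⇒ccSTT⇒cccSTTT⇒cccoTTT⇒cccooTTT⇒cccoooTTT⇒cccooooTTT⇒cccoooooTT⇒cccooooooT⇒cccooooooo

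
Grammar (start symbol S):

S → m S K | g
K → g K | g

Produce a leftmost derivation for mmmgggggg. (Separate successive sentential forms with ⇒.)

S ⇒ mSK ⇒ mmSKK ⇒ mmmSKKK ⇒ mmmgKKK ⇒ mmmggKKK ⇒ mmmgggKKK ⇒ mmmggggKK ⇒ mmmgggggK ⇒ mmmgggggg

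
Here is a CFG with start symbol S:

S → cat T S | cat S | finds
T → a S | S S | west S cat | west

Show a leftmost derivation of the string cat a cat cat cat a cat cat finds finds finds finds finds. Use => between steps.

S => cat T S => cat a S S => cat a cat S S => cat a cat cat S S => cat a cat cat cat T S S => cat a cat cat cat a S S S => cat a cat cat cat a cat T S S S => cat a cat cat cat a cat S S S S S => cat a cat cat cat a cat cat S S S S S => cat a cat cat cat a cat cat finds S S S S => cat a cat cat cat a cat cat finds finds S S S => cat a cat cat cat a cat cat finds finds finds S S => cat a cat cat cat a cat cat finds finds finds finds S => cat a cat cat cat a cat cat finds finds finds finds finds

S => cat T S   [S → cat T S]
cat T S => cat a S S   [T → a S]
cat a S S => cat a cat S S   [S → cat S]
cat a cat S S => cat a cat cat S S   [S → cat S]
cat a cat cat S S => cat a cat cat cat T S S   [S → cat T S]
cat a cat cat cat T S S => cat a cat cat cat a S S S   [T → a S]
cat a cat cat cat a S S S => cat a cat cat cat a cat T S S S   [S → cat T S]
cat a cat cat cat a cat T S S S => cat a cat cat cat a cat S S S S S   [T → S S]
cat a cat cat cat a cat S S S S S => cat a cat cat cat a cat cat S S S S S   [S → cat S]
cat a cat cat cat a cat cat S S S S S => cat a cat cat cat a cat cat finds S S S S   [S → finds]
cat a cat cat cat a cat cat finds S S S S => cat a cat cat cat a cat cat finds finds S S S   [S → finds]
cat a cat cat cat a cat cat finds finds S S S => cat a cat cat cat a cat cat finds finds finds S S   [S → finds]
cat a cat cat cat a cat cat finds finds finds S S => cat a cat cat cat a cat cat finds finds finds finds S   [S → finds]
cat a cat cat cat a cat cat finds finds finds finds S => cat a cat cat cat a cat cat finds finds finds finds finds   [S → finds]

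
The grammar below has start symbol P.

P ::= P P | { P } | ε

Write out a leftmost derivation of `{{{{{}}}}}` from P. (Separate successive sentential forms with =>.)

P=>{P}=>{{P}}=>{{{P}}}=>{{{{P}}}}=>{{{{{P}}}}}=>{{{{{}}}}}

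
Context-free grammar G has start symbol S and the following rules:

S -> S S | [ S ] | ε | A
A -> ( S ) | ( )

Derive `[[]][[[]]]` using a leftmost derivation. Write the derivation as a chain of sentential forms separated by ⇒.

S ⇒ SS   [S -> S S]
SS ⇒ [S]S   [S -> [ S ]]
[S]S ⇒ [[S]]S   [S -> [ S ]]
[[S]]S ⇒ [[]]S   [S -> ε]
[[]]S ⇒ [[]][S]   [S -> [ S ]]
[[]][S] ⇒ [[]][[S]]   [S -> [ S ]]
[[]][[S]] ⇒ [[]][[[S]]]   [S -> [ S ]]
[[]][[[S]]] ⇒ [[]][[[]]]   [S -> ε]

S ⇒ SS ⇒ [S]S ⇒ [[S]]S ⇒ [[]]S ⇒ [[]][S] ⇒ [[]][[S]] ⇒ [[]][[[S]]] ⇒ [[]][[[]]]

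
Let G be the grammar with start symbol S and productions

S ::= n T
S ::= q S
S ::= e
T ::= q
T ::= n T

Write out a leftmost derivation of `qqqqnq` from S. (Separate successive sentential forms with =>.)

S=>qS=>qqS=>qqqS=>qqqqS=>qqqqnT=>qqqqnq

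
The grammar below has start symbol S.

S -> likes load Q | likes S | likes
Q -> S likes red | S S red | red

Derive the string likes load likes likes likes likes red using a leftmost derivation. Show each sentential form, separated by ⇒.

S ⇒ likes load Q ⇒ likes load S S red ⇒ likes load likes S S red ⇒ likes load likes likes S S red ⇒ likes load likes likes likes S red ⇒ likes load likes likes likes likes red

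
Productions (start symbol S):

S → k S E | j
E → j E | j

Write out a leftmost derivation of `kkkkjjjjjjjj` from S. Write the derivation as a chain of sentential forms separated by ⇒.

S ⇒ kSE ⇒ kkSEE ⇒ kkkSEEE ⇒ kkkkSEEEE ⇒ kkkkjEEEE ⇒ kkkkjjEEEE ⇒ kkkkjjjEEEE ⇒ kkkkjjjjEEE ⇒ kkkkjjjjjEEE ⇒ kkkkjjjjjjEE ⇒ kkkkjjjjjjjE ⇒ kkkkjjjjjjjj

S ⇒ kSE   [S → k S E]
kSE ⇒ kkSEE   [S → k S E]
kkSEE ⇒ kkkSEEE   [S → k S E]
kkkSEEE ⇒ kkkkSEEEE   [S → k S E]
kkkkSEEEE ⇒ kkkkjEEEE   [S → j]
kkkkjEEEE ⇒ kkkkjjEEEE   [E → j E]
kkkkjjEEEE ⇒ kkkkjjjEEEE   [E → j E]
kkkkjjjEEEE ⇒ kkkkjjjjEEE   [E → j]
kkkkjjjjEEE ⇒ kkkkjjjjjEEE   [E → j E]
kkkkjjjjjEEE ⇒ kkkkjjjjjjEE   [E → j]
kkkkjjjjjjEE ⇒ kkkkjjjjjjjE   [E → j]
kkkkjjjjjjjE ⇒ kkkkjjjjjjjj   [E → j]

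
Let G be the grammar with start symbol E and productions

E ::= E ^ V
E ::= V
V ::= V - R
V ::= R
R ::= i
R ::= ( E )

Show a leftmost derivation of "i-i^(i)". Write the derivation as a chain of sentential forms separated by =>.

E=>E^V=>V^V=>V-R^V=>R-R^V=>i-R^V=>i-i^V=>i-i^R=>i-i^(E)=>i-i^(V)=>i-i^(R)=>i-i^(i)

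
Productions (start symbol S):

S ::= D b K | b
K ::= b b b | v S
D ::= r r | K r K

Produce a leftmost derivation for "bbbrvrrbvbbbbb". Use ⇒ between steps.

S⇒DbK⇒KrKbK⇒bbbrKbK⇒bbbrvSbK⇒bbbrvDbKbK⇒bbbrvrrbKbK⇒bbbrvrrbvSbK⇒bbbrvrrbvbbK⇒bbbrvrrbvbbbbb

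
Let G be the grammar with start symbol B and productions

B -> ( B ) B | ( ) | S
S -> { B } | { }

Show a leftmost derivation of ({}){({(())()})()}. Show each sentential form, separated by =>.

B => (B)B => (S)B => ({})B => ({})S => ({}){B} => ({}){(B)B} => ({}){(S)B} => ({}){({B})B} => ({}){({(B)B})B} => ({}){({(())B})B} => ({}){({(())()})B} => ({}){({(())()})()}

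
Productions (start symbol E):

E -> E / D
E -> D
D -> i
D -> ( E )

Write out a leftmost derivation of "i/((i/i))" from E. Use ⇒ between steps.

E ⇒ E/D ⇒ D/D ⇒ i/D ⇒ i/(E) ⇒ i/(D) ⇒ i/((E)) ⇒ i/((E/D)) ⇒ i/((D/D)) ⇒ i/((i/D)) ⇒ i/((i/i))

E ⇒ E/D   [E -> E / D]
E/D ⇒ D/D   [E -> D]
D/D ⇒ i/D   [D -> i]
i/D ⇒ i/(E)   [D -> ( E )]
i/(E) ⇒ i/(D)   [E -> D]
i/(D) ⇒ i/((E))   [D -> ( E )]
i/((E)) ⇒ i/((E/D))   [E -> E / D]
i/((E/D)) ⇒ i/((D/D))   [E -> D]
i/((D/D)) ⇒ i/((i/D))   [D -> i]
i/((i/D)) ⇒ i/((i/i))   [D -> i]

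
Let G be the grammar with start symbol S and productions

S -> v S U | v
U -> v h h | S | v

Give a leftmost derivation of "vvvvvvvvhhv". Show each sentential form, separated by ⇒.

S ⇒ vSU ⇒ vvSUU ⇒ vvvSUUU ⇒ vvvvSUUUU ⇒ vvvvvUUUU ⇒ vvvvvSUUU ⇒ vvvvvvUUU ⇒ vvvvvvvUU ⇒ vvvvvvvvhhU ⇒ vvvvvvvvhhv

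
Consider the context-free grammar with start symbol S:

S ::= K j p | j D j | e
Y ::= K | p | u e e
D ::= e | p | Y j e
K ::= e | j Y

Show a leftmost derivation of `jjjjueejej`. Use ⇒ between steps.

S ⇒ jDj ⇒ jYjej ⇒ jKjej ⇒ jjYjej ⇒ jjKjej ⇒ jjjYjej ⇒ jjjKjej ⇒ jjjjYjej ⇒ jjjjueejej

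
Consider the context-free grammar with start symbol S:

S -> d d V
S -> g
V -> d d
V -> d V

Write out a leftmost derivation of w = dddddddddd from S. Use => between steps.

S => ddV => dddV => ddddV => dddddV => ddddddV => dddddddV => ddddddddV => dddddddddd

S => ddV   [S -> d d V]
ddV => dddV   [V -> d V]
dddV => ddddV   [V -> d V]
ddddV => dddddV   [V -> d V]
dddddV => ddddddV   [V -> d V]
ddddddV => dddddddV   [V -> d V]
dddddddV => ddddddddV   [V -> d V]
ddddddddV => dddddddddd   [V -> d d]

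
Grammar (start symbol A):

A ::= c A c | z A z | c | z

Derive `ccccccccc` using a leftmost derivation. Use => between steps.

A => cAc => ccAcc => cccAccc => ccccAcccc => ccccccccc

A => cAc   [A ::= c A c]
cAc => ccAcc   [A ::= c A c]
ccAcc => cccAccc   [A ::= c A c]
cccAccc => ccccAcccc   [A ::= c A c]
ccccAcccc => ccccccccc   [A ::= c]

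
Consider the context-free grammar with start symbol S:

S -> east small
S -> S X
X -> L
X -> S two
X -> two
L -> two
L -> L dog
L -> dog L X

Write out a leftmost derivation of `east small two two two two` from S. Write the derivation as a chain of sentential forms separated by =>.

S => S X => S X X => S X X X => S X X X X => east small X X X X => east small L X X X => east small two X X X => east small two two X X => east small two two two X => east small two two two two

S => S X   [S -> S X]
S X => S X X   [S -> S X]
S X X => S X X X   [S -> S X]
S X X X => S X X X X   [S -> S X]
S X X X X => east small X X X X   [S -> east small]
east small X X X X => east small L X X X   [X -> L]
east small L X X X => east small two X X X   [L -> two]
east small two X X X => east small two two X X   [X -> two]
east small two two X X => east small two two two X   [X -> two]
east small two two two X => east small two two two two   [X -> two]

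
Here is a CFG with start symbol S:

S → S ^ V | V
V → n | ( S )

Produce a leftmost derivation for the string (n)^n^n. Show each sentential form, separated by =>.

S => S^V   [S → S ^ V]
S^V => S^V^V   [S → S ^ V]
S^V^V => V^V^V   [S → V]
V^V^V => (S)^V^V   [V → ( S )]
(S)^V^V => (V)^V^V   [S → V]
(V)^V^V => (n)^V^V   [V → n]
(n)^V^V => (n)^n^V   [V → n]
(n)^n^V => (n)^n^n   [V → n]

S=>S^V=>S^V^V=>V^V^V=>(S)^V^V=>(V)^V^V=>(n)^V^V=>(n)^n^V=>(n)^n^n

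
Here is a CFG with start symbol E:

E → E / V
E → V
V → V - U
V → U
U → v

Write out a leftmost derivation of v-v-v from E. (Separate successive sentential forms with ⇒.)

E ⇒ V   [E → V]
V ⇒ V-U   [V → V - U]
V-U ⇒ V-U-U   [V → V - U]
V-U-U ⇒ U-U-U   [V → U]
U-U-U ⇒ v-U-U   [U → v]
v-U-U ⇒ v-v-U   [U → v]
v-v-U ⇒ v-v-v   [U → v]

E⇒V⇒V-U⇒V-U-U⇒U-U-U⇒v-U-U⇒v-v-U⇒v-v-v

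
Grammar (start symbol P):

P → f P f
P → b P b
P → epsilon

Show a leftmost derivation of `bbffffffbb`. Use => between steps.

P => bPb => bbPbb => bbfPfbb => bbffPffbb => bbfffPfffbb => bbffffffbb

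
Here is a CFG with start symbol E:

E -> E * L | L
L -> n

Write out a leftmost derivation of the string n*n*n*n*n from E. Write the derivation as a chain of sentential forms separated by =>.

E=>E*L=>E*L*L=>E*L*L*L=>E*L*L*L*L=>L*L*L*L*L=>n*L*L*L*L=>n*n*L*L*L=>n*n*n*L*L=>n*n*n*n*L=>n*n*n*n*n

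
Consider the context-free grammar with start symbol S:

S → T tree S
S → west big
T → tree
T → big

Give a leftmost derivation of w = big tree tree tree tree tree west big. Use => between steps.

S => T tree S => big tree S => big tree T tree S => big tree tree tree S => big tree tree tree T tree S => big tree tree tree tree tree S => big tree tree tree tree tree west big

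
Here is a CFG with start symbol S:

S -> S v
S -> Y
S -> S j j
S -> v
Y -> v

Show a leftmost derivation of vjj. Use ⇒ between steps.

S ⇒ Sjj ⇒ Yjj ⇒ vjj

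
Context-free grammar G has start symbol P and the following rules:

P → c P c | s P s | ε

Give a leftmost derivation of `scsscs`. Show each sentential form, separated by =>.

P=>sPs=>scPcs=>scsPscs=>scsscs

P => sPs   [P → s P s]
sPs => scPcs   [P → c P c]
scPcs => scsPscs   [P → s P s]
scsPscs => scsscs   [P → ε]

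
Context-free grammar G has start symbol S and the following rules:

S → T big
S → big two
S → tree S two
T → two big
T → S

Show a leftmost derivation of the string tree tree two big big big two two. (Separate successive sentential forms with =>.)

S => tree S two => tree tree S two two => tree tree T big two two => tree tree S big two two => tree tree T big big two two => tree tree two big big big two two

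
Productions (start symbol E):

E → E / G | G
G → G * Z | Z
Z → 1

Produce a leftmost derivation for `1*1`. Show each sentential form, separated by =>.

E => G => G*Z => Z*Z => 1*Z => 1*1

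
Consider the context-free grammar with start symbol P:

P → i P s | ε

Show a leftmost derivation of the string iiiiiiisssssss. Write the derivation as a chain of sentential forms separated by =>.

P => iPs   [P → i P s]
iPs => iiPss   [P → i P s]
iiPss => iiiPsss   [P → i P s]
iiiPsss => iiiiPssss   [P → i P s]
iiiiPssss => iiiiiPsssss   [P → i P s]
iiiiiPsssss => iiiiiiPssssss   [P → i P s]
iiiiiiPssssss => iiiiiiiPsssssss   [P → i P s]
iiiiiiiPsssssss => iiiiiiisssssss   [P → ε]

P => iPs => iiPss => iiiPsss => iiiiPssss => iiiiiPsssss => iiiiiiPssssss => iiiiiiiPsssssss => iiiiiiisssssss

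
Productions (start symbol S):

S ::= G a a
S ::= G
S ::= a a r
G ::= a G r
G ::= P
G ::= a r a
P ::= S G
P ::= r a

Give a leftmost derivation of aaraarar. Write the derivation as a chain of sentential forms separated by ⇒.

S ⇒ G ⇒ P ⇒ SG ⇒ aarG ⇒ aaraGr ⇒ aaraarar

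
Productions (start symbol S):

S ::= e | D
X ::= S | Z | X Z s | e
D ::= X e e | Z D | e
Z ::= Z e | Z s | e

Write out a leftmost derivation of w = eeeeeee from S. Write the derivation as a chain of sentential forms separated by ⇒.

S ⇒ D ⇒ ZD ⇒ ZeD ⇒ ZeeD ⇒ ZeeeD ⇒ ZeeeeD ⇒ eeeeeD ⇒ eeeeeZD ⇒ eeeeeeD ⇒ eeeeeee

S ⇒ D   [S ::= D]
D ⇒ ZD   [D ::= Z D]
ZD ⇒ ZeD   [Z ::= Z e]
ZeD ⇒ ZeeD   [Z ::= Z e]
ZeeD ⇒ ZeeeD   [Z ::= Z e]
ZeeeD ⇒ ZeeeeD   [Z ::= Z e]
ZeeeeD ⇒ eeeeeD   [Z ::= e]
eeeeeD ⇒ eeeeeZD   [D ::= Z D]
eeeeeZD ⇒ eeeeeeD   [Z ::= e]
eeeeeeD ⇒ eeeeeee   [D ::= e]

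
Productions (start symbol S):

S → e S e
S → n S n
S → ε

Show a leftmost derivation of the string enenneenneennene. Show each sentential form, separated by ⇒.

S⇒eSe⇒enSne⇒eneSene⇒enenSnene⇒enennSnnene⇒enenneSennene⇒enenneeSeennene⇒enenneenSneennene⇒enenneenneennene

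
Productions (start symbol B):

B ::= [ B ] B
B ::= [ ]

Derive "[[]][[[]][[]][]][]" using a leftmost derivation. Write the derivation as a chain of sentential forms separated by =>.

B=>[B]B=>[[]]B=>[[]][B]B=>[[]][[B]B]B=>[[]][[[]]B]B=>[[]][[[]][B]B]B=>[[]][[[]][[]]B]B=>[[]][[[]][[]][]]B=>[[]][[[]][[]][]][]

B => [B]B   [B ::= [ B ] B]
[B]B => [[]]B   [B ::= [ ]]
[[]]B => [[]][B]B   [B ::= [ B ] B]
[[]][B]B => [[]][[B]B]B   [B ::= [ B ] B]
[[]][[B]B]B => [[]][[[]]B]B   [B ::= [ ]]
[[]][[[]]B]B => [[]][[[]][B]B]B   [B ::= [ B ] B]
[[]][[[]][B]B]B => [[]][[[]][[]]B]B   [B ::= [ ]]
[[]][[[]][[]]B]B => [[]][[[]][[]][]]B   [B ::= [ ]]
[[]][[[]][[]][]]B => [[]][[[]][[]][]][]   [B ::= [ ]]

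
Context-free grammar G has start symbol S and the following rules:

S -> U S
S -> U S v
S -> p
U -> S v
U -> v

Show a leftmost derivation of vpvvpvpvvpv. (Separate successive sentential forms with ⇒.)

S ⇒ USv   [S -> U S v]
USv ⇒ SvSv   [U -> S v]
SvSv ⇒ USvvSv   [S -> U S v]
USvvSv ⇒ SvSvvSv   [U -> S v]
SvSvvSv ⇒ USvSvvSv   [S -> U S]
USvSvvSv ⇒ SvSvSvvSv   [U -> S v]
SvSvSvvSv ⇒ USvvSvSvvSv   [S -> U S v]
USvvSvSvvSv ⇒ vSvvSvSvvSv   [U -> v]
vSvvSvSvvSv ⇒ vpvvSvSvvSv   [S -> p]
vpvvSvSvvSv ⇒ vpvvpvSvvSv   [S -> p]
vpvvpvSvvSv ⇒ vpvvpvpvvSv   [S -> p]
vpvvpvpvvSv ⇒ vpvvpvpvvpv   [S -> p]

S⇒USv⇒SvSv⇒USvvSv⇒SvSvvSv⇒USvSvvSv⇒SvSvSvvSv⇒USvvSvSvvSv⇒vSvvSvSvvSv⇒vpvvSvSvvSv⇒vpvvpvSvvSv⇒vpvvpvpvvSv⇒vpvvpvpvvpv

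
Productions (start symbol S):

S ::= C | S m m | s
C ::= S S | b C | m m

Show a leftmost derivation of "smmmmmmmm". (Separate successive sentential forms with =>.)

S => Smm => Smmmm => Smmmmmm => Smmmmmmmm => smmmmmmmm

S => Smm   [S ::= S m m]
Smm => Smmmm   [S ::= S m m]
Smmmm => Smmmmmm   [S ::= S m m]
Smmmmmm => Smmmmmmmm   [S ::= S m m]
Smmmmmmmm => smmmmmmmm   [S ::= s]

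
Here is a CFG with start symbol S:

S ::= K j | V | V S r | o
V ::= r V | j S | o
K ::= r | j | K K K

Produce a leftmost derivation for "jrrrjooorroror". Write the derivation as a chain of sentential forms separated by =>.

S=>VSr=>jSSr=>jVSrSr=>jrVSrSr=>jrrVSrSr=>jrrrVSrSr=>jrrrjSSrSr=>jrrrjVSrSrSr=>jrrrjoSrSrSr=>jrrrjoVSrrSrSr=>jrrrjooSrrSrSr=>jrrrjooorrSrSr=>jrrrjooorrorSr=>jrrrjooorroror

S => VSr   [S ::= V S r]
VSr => jSSr   [V ::= j S]
jSSr => jVSrSr   [S ::= V S r]
jVSrSr => jrVSrSr   [V ::= r V]
jrVSrSr => jrrVSrSr   [V ::= r V]
jrrVSrSr => jrrrVSrSr   [V ::= r V]
jrrrVSrSr => jrrrjSSrSr   [V ::= j S]
jrrrjSSrSr => jrrrjVSrSrSr   [S ::= V S r]
jrrrjVSrSrSr => jrrrjoSrSrSr   [V ::= o]
jrrrjoSrSrSr => jrrrjoVSrrSrSr   [S ::= V S r]
jrrrjoVSrrSrSr => jrrrjooSrrSrSr   [V ::= o]
jrrrjooSrrSrSr => jrrrjooorrSrSr   [S ::= o]
jrrrjooorrSrSr => jrrrjooorrorSr   [S ::= o]
jrrrjooorrorSr => jrrrjooorroror   [S ::= o]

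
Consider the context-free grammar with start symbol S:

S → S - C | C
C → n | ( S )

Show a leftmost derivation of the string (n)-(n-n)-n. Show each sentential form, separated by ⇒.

S ⇒ S-C   [S → S - C]
S-C ⇒ S-C-C   [S → S - C]
S-C-C ⇒ C-C-C   [S → C]
C-C-C ⇒ (S)-C-C   [C → ( S )]
(S)-C-C ⇒ (C)-C-C   [S → C]
(C)-C-C ⇒ (n)-C-C   [C → n]
(n)-C-C ⇒ (n)-(S)-C   [C → ( S )]
(n)-(S)-C ⇒ (n)-(S-C)-C   [S → S - C]
(n)-(S-C)-C ⇒ (n)-(C-C)-C   [S → C]
(n)-(C-C)-C ⇒ (n)-(n-C)-C   [C → n]
(n)-(n-C)-C ⇒ (n)-(n-n)-C   [C → n]
(n)-(n-n)-C ⇒ (n)-(n-n)-n   [C → n]

S ⇒ S-C ⇒ S-C-C ⇒ C-C-C ⇒ (S)-C-C ⇒ (C)-C-C ⇒ (n)-C-C ⇒ (n)-(S)-C ⇒ (n)-(S-C)-C ⇒ (n)-(C-C)-C ⇒ (n)-(n-C)-C ⇒ (n)-(n-n)-C ⇒ (n)-(n-n)-n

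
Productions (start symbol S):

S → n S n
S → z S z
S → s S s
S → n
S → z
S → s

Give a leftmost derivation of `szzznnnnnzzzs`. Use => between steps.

S => sSs   [S → s S s]
sSs => szSzs   [S → z S z]
szSzs => szzSzzs   [S → z S z]
szzSzzs => szzzSzzzs   [S → z S z]
szzzSzzzs => szzznSnzzzs   [S → n S n]
szzznSnzzzs => szzznnSnnzzzs   [S → n S n]
szzznnSnnzzzs => szzznnnnnzzzs   [S → n]

S => sSs => szSzs => szzSzzs => szzzSzzzs => szzznSnzzzs => szzznnSnnzzzs => szzznnnnnzzzs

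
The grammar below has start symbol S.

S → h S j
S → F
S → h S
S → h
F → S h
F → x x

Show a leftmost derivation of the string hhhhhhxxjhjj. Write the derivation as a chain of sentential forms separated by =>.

S=>hSj=>hhSjj=>hhhSjj=>hhhhSjj=>hhhhhSjj=>hhhhhFjj=>hhhhhShjj=>hhhhhhSjhjj=>hhhhhhFjhjj=>hhhhhhxxjhjj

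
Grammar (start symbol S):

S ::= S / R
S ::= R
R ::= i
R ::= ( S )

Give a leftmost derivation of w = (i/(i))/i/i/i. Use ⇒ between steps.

S⇒S/R⇒S/R/R⇒S/R/R/R⇒R/R/R/R⇒(S)/R/R/R⇒(S/R)/R/R/R⇒(R/R)/R/R/R⇒(i/R)/R/R/R⇒(i/(S))/R/R/R⇒(i/(R))/R/R/R⇒(i/(i))/R/R/R⇒(i/(i))/i/R/R⇒(i/(i))/i/i/R⇒(i/(i))/i/i/i

S ⇒ S/R   [S ::= S / R]
S/R ⇒ S/R/R   [S ::= S / R]
S/R/R ⇒ S/R/R/R   [S ::= S / R]
S/R/R/R ⇒ R/R/R/R   [S ::= R]
R/R/R/R ⇒ (S)/R/R/R   [R ::= ( S )]
(S)/R/R/R ⇒ (S/R)/R/R/R   [S ::= S / R]
(S/R)/R/R/R ⇒ (R/R)/R/R/R   [S ::= R]
(R/R)/R/R/R ⇒ (i/R)/R/R/R   [R ::= i]
(i/R)/R/R/R ⇒ (i/(S))/R/R/R   [R ::= ( S )]
(i/(S))/R/R/R ⇒ (i/(R))/R/R/R   [S ::= R]
(i/(R))/R/R/R ⇒ (i/(i))/R/R/R   [R ::= i]
(i/(i))/R/R/R ⇒ (i/(i))/i/R/R   [R ::= i]
(i/(i))/i/R/R ⇒ (i/(i))/i/i/R   [R ::= i]
(i/(i))/i/i/R ⇒ (i/(i))/i/i/i   [R ::= i]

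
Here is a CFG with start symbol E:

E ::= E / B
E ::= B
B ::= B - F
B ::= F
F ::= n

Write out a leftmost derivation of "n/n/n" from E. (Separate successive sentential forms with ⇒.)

E ⇒ E/B ⇒ E/B/B ⇒ B/B/B ⇒ F/B/B ⇒ n/B/B ⇒ n/F/B ⇒ n/n/B ⇒ n/n/F ⇒ n/n/n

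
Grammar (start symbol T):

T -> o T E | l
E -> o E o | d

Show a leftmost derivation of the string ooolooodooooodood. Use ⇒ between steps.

T ⇒ oTE ⇒ ooTEE ⇒ oooTEEE ⇒ ooolEEE ⇒ oooloEoEE ⇒ ooolooEooEE ⇒ oooloooEoooEE ⇒ ooolooodoooEE ⇒ ooolooodooooEoE ⇒ ooolooodoooooEooE ⇒ ooolooodooooodooE ⇒ ooolooodooooodood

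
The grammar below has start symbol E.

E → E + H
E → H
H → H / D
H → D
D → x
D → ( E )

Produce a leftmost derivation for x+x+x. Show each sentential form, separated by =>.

E=>E+H=>E+H+H=>H+H+H=>D+H+H=>x+H+H=>x+D+H=>x+x+H=>x+x+D=>x+x+x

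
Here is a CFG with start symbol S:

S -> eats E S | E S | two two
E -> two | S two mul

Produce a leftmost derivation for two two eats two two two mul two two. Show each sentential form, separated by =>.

S => E S   [S -> E S]
E S => two S   [E -> two]
two S => two E S   [S -> E S]
two E S => two two S   [E -> two]
two two S => two two eats E S   [S -> eats E S]
two two eats E S => two two eats S two mul S   [E -> S two mul]
two two eats S two mul S => two two eats two two two mul S   [S -> two two]
two two eats two two two mul S => two two eats two two two mul two two   [S -> two two]

S => E S => two S => two E S => two two S => two two eats E S => two two eats S two mul S => two two eats two two two mul S => two two eats two two two mul two two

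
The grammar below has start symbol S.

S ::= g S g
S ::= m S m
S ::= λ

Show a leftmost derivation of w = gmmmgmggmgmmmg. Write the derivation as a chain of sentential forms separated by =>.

S => gSg => gmSmg => gmmSmmg => gmmmSmmmg => gmmmgSgmmmg => gmmmgmSmgmmmg => gmmmgmgSgmgmmmg => gmmmgmggmgmmmg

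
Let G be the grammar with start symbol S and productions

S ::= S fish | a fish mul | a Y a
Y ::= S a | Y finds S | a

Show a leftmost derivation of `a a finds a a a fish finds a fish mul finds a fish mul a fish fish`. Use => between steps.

S => S fish   [S ::= S fish]
S fish => S fish fish   [S ::= S fish]
S fish fish => a Y a fish fish   [S ::= a Y a]
a Y a fish fish => a Y finds S a fish fish   [Y ::= Y finds S]
a Y finds S a fish fish => a Y finds S finds S a fish fish   [Y ::= Y finds S]
a Y finds S finds S a fish fish => a Y finds S finds S finds S a fish fish   [Y ::= Y finds S]
a Y finds S finds S finds S a fish fish => a a finds S finds S finds S a fish fish   [Y ::= a]
a a finds S finds S finds S a fish fish => a a finds S fish finds S finds S a fish fish   [S ::= S fish]
a a finds S fish finds S finds S a fish fish => a a finds a Y a fish finds S finds S a fish fish   [S ::= a Y a]
a a finds a Y a fish finds S finds S a fish fish => a a finds a a a fish finds S finds S a fish fish   [Y ::= a]
a a finds a a a fish finds S finds S a fish fish => a a finds a a a fish finds a fish mul finds S a fish fish   [S ::= a fish mul]
a a finds a a a fish finds a fish mul finds S a fish fish => a a finds a a a fish finds a fish mul finds a fish mul a fish fish   [S ::= a fish mul]

S => S fish => S fish fish => a Y a fish fish => a Y finds S a fish fish => a Y finds S finds S a fish fish => a Y finds S finds S finds S a fish fish => a a finds S finds S finds S a fish fish => a a finds S fish finds S finds S a fish fish => a a finds a Y a fish finds S finds S a fish fish => a a finds a a a fish finds S finds S a fish fish => a a finds a a a fish finds a fish mul finds S a fish fish => a a finds a a a fish finds a fish mul finds a fish mul a fish fish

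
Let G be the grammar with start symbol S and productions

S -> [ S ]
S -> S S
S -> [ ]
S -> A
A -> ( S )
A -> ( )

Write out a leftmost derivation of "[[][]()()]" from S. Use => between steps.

S => [S] => [SS] => [[]S] => [[]SS] => [[]SSS] => [[][]SS] => [[][]AS] => [[][]()S] => [[][]()A] => [[][]()()]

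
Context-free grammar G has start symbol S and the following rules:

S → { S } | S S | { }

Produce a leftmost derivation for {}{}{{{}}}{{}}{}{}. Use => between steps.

S => SS   [S → S S]
SS => {}S   [S → { }]
{}S => {}SS   [S → S S]
{}SS => {}{}S   [S → { }]
{}{}S => {}{}SS   [S → S S]
{}{}SS => {}{}SSS   [S → S S]
{}{}SSS => {}{}SSSS   [S → S S]
{}{}SSSS => {}{}{S}SSS   [S → { S }]
{}{}{S}SSS => {}{}{{S}}SSS   [S → { S }]
{}{}{{S}}SSS => {}{}{{{}}}SSS   [S → { }]
{}{}{{{}}}SSS => {}{}{{{}}}{S}SS   [S → { S }]
{}{}{{{}}}{S}SS => {}{}{{{}}}{{}}SS   [S → { }]
{}{}{{{}}}{{}}SS => {}{}{{{}}}{{}}{}S   [S → { }]
{}{}{{{}}}{{}}{}S => {}{}{{{}}}{{}}{}{}   [S → { }]

S => SS => {}S => {}SS => {}{}S => {}{}SS => {}{}SSS => {}{}SSSS => {}{}{S}SSS => {}{}{{S}}SSS => {}{}{{{}}}SSS => {}{}{{{}}}{S}SS => {}{}{{{}}}{{}}SS => {}{}{{{}}}{{}}{}S => {}{}{{{}}}{{}}{}{}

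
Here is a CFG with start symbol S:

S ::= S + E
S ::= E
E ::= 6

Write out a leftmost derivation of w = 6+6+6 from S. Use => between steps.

S => S+E   [S ::= S + E]
S+E => S+E+E   [S ::= S + E]
S+E+E => E+E+E   [S ::= E]
E+E+E => 6+E+E   [E ::= 6]
6+E+E => 6+6+E   [E ::= 6]
6+6+E => 6+6+6   [E ::= 6]

S=>S+E=>S+E+E=>E+E+E=>6+E+E=>6+6+E=>6+6+6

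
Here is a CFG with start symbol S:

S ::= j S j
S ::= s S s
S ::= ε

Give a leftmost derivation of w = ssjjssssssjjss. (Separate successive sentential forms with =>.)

S => sSs => ssSss => ssjSjss => ssjjSjjss => ssjjsSsjjss => ssjjssSssjjss => ssjjsssSsssjjss => ssjjssssssjjss

S => sSs   [S ::= s S s]
sSs => ssSss   [S ::= s S s]
ssSss => ssjSjss   [S ::= j S j]
ssjSjss => ssjjSjjss   [S ::= j S j]
ssjjSjjss => ssjjsSsjjss   [S ::= s S s]
ssjjsSsjjss => ssjjssSssjjss   [S ::= s S s]
ssjjssSssjjss => ssjjsssSsssjjss   [S ::= s S s]
ssjjsssSsssjjss => ssjjssssssjjss   [S ::= ε]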